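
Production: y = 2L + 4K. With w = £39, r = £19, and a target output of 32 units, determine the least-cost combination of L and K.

L* = 0, K* = 8

The inputs are perfect substitutes, so the firm uses whichever has the lower cost per unit of output.
Cost per unit of output via L is w/2 = 19.5; via K it is r/4 = 4.75. K is cheaper.
Producing y = 32 with K alone: L = 0, K = 8.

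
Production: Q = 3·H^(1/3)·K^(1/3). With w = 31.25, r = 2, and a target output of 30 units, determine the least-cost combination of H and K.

H* = 8, K* = 125

Cost minimization requires the marginal rate of technical substitution to equal the input-price ratio: MP_H/MP_K = w/r.
Here MP_H/MP_K = (1/3)·(K/H)/(1/3) = (K/H). Setting this equal to 31.25/2 = 15.625 gives K = 15.625H.
Substituting into Q = 30: 3·H^(1/3)·(15.625H)^(1/3) = 30.
Solving, H = 8 and K = 125.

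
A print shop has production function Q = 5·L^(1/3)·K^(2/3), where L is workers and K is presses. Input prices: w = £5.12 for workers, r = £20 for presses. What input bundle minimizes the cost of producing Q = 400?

L* = 125, K* = 64

Cost minimization requires the marginal rate of technical substitution to equal the input-price ratio: MP_L/MP_K = w/r.
Here MP_L/MP_K = (1/3)·(K/L)/(2/3) = 0.5·(K/L). Setting this equal to 5.12/20 = 0.256 gives K = 0.512L.
Substituting into Q = 400: 5·L^(1/3)·(0.512L)^(2/3) = 400.
Solving, L = 125 and K = 64.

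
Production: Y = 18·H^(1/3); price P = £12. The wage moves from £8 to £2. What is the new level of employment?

H* = 216

From P·MP_H = w with MP_H = 6·H^(-2/3), the labor demand is H(w) = (72/w)^(3/2).
At w = 8: H = 27. At w = 2: H = 216.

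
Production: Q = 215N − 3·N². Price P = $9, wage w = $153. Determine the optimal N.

N* = 33

The marginal product of N is MP_N = 215 − 6N.
A price-taking firm hires until the value of the marginal product equals the wage: P·MP_N = w, so 9·(215 − 6N) = 153.
Then 215 − 6N = 17, giving N = 33.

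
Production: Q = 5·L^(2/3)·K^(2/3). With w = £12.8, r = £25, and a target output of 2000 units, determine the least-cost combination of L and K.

L* = 125, K* = 64

Cost minimization requires the marginal rate of technical substitution to equal the input-price ratio: MP_L/MP_K = w/r.
Here MP_L/MP_K = (2/3)·(K/L)/(2/3) = (K/L). Setting this equal to 12.8/25 = 0.512 gives K = 0.512L.
Substituting into Q = 2000: 5·L^(2/3)·(0.512L)^(2/3) = 2000.
Solving, L = 125 and K = 64.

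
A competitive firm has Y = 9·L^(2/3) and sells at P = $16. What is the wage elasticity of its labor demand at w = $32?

ε = -3

MP_L = (2/3)·9·L^(-1/3), so P·MP_L = w gives 96·L^(-1/3) = w.
Solving, L(w) = (96/w)^(3). This is a constant-elasticity form: L ∝ w^(−3), so ε = −3.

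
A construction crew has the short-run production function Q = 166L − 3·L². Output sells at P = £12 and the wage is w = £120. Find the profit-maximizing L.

L* = 26

The marginal product of L is MP_L = 166 − 6L.
A price-taking firm hires until the value of the marginal product equals the wage: P·MP_L = w, so 12·(166 − 6L) = 120.
Then 166 − 6L = 10, giving L = 26.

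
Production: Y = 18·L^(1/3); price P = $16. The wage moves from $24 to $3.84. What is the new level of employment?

L* = 125

From P·MP_L = w with MP_L = 6·L^(-2/3), the labor demand is L(w) = (96/w)^(3/2).
At w = 24: L = 8. At w = 3.84: L = 125.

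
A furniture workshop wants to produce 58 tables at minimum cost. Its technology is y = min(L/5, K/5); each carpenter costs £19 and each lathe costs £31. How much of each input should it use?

L* = 290, K* = 290

With a fixed-proportions technology, the cost-minimizing bundle uses no slack in either input: L/5 = K/5 = y.
So L = 5·58 = 290 and K = 5·58 = 290.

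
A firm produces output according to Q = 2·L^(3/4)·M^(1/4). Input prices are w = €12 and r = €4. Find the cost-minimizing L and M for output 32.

L* = 16, M* = 16

Cost minimization requires the marginal rate of technical substitution to equal the input-price ratio: MP_L/MP_M = w/r.
Here MP_L/MP_M = (3/4)·(M/L)/(1/4) = 3·(M/L). Setting this equal to 12/4 = 3 gives M = L.
Substituting into Q = 32: 2·L^(3/4)·(L)^(1/4) = 32.
Solving, L = 16 and M = 16.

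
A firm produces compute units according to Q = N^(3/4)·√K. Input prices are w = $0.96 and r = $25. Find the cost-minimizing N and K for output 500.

Cost minimization requires the marginal rate of technical substitution to equal the input-price ratio: MP_N/MP_K = w/r.
Here MP_N/MP_K = (3/4)·(K/N)/(1/2) = 1.5·(K/N). Setting this equal to 0.96/25 = 0.0384 gives K = 0.0256N.
Substituting into Q = 500: N^(3/4)·(0.0256N)^(1/2) = 500.
Solving, N = 625 and K = 16.

N* = 625, K* = 16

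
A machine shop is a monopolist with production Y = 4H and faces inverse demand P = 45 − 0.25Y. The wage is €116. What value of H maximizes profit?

Marginal revenue from the inverse demand is MR = 45 − 0.5Y.
The marginal product is MP_H = 4.
A monopolist hires until marginal revenue product equals the wage: MR·MP_H = w.
(45 − 2H)·4 = 116, so H = 8.

H* = 8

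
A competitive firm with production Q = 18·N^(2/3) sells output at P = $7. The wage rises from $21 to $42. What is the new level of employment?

From P·MP_N = w with MP_N = 12·N^(-1/3), the labor demand is N(w) = (84/w)^(3).
At w = 21: N = 64. At w = 42: N = 8.

N* = 8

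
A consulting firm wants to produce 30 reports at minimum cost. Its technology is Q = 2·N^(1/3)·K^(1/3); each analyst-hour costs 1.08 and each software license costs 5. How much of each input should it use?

Cost minimization requires the marginal rate of technical substitution to equal the input-price ratio: MP_N/MP_K = w/r.
Here MP_N/MP_K = (1/3)·(K/N)/(1/3) = (K/N). Setting this equal to 1.08/5 = 0.216 gives K = 0.216N.
Substituting into Q = 30: 2·N^(1/3)·(0.216N)^(1/3) = 30.
Solving, N = 125 and K = 27.

N* = 125, K* = 27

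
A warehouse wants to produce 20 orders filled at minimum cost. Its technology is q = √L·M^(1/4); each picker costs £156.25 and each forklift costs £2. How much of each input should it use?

L* = 16, M* = 625

Cost minimization requires the marginal rate of technical substitution to equal the input-price ratio: MP_L/MP_M = w/r.
Here MP_L/MP_M = (1/2)·(M/L)/(1/4) = 2·(M/L). Setting this equal to 156.25/2 = 78.125 gives M = 39.0625L.
Substituting into q = 20: L^(1/2)·(39.0625L)^(1/4) = 20.
Solving, L = 16 and M = 625.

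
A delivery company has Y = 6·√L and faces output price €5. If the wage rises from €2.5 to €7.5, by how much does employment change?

ΔL = -32

From P·MP_L = w with MP_L = 3·L^(-1/2), the labor demand is L(w) = (15/w)^(2).
At w = 2.5: L = 36. At w = 7.5: L = 4.
ΔL = 4 − 36 = -32.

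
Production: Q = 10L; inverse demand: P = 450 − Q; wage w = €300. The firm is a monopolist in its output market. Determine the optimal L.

L* = 21

Marginal revenue from the inverse demand is MR = 450 − 2Q.
The marginal product is MP_L = 10.
A monopolist hires until marginal revenue product equals the wage: MR·MP_L = w.
(450 − 20L)·10 = 300, so L = 21.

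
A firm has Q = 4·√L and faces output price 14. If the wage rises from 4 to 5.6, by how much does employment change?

From P·MP_L = w with MP_L = 2·L^(-1/2), the labor demand is L(w) = (28/w)^(2).
At w = 4: L = 49. At w = 5.6: L = 25.
ΔL = 25 − 49 = -24.

ΔL = -24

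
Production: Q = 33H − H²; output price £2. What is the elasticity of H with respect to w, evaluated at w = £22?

From P·MP_H = w with MP_H = 33 − 2H, labor demand is H(w) = (33 − w/2)/2.
dH/dw = −1/(4) = -0.25.
At w = 22, H = 11, so ε = (dH/dw)·(w/H) = (-0.25)·(22/11) = -0.5.

ε = -0.5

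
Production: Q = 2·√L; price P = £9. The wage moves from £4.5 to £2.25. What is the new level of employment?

From P·MP_L = w with MP_L = L^(-1/2), the labor demand is L(w) = (9/w)^(2).
At w = 4.5: L = 4. At w = 2.25: L = 16.

L* = 16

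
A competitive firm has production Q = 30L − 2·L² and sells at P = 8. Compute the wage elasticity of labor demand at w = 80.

From P·MP_L = w with MP_L = 30 − 4L, labor demand is L(w) = (30 − w/8)/4.
dL/dw = −1/(32) = -0.03125.
At w = 80, L = 5, so ε = (dL/dw)·(w/L) = (-0.03125)·(80/5) = -0.5.

ε = -0.5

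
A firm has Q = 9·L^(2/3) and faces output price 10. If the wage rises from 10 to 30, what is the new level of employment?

From P·MP_L = w with MP_L = 6·L^(-1/3), the labor demand is L(w) = (60/w)^(3).
At w = 10: L = 216. At w = 30: L = 8.

L* = 8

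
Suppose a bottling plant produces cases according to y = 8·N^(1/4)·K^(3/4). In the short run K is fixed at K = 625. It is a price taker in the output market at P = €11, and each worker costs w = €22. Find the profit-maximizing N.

N* = 625

With K = 625, MP_N = (1/4)·8·N^(-3/4)·625^(3/4) = 250·N^(-3/4).
Profit maximization for a price taker requires P·MP_N = w: 11·250·N^(-3/4) = 22.
So N^(-3/4) = 0.008, which gives N = 625.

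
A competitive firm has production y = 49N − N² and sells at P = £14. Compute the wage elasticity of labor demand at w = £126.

ε = -0.225

From P·MP_N = w with MP_N = 49 − 2N, labor demand is N(w) = (49 − w/14)/2.
dN/dw = −1/(28) = -1/28.
At w = 126, N = 20, so ε = (dN/dw)·(w/N) = (-1/28)·(126/20) = -0.225.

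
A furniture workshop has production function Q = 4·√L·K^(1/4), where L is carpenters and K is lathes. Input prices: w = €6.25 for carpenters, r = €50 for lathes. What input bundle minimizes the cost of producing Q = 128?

Cost minimization requires the marginal rate of technical substitution to equal the input-price ratio: MP_L/MP_K = w/r.
Here MP_L/MP_K = (1/2)·(K/L)/(1/4) = 2·(K/L). Setting this equal to 6.25/50 = 0.125 gives K = 0.0625L.
Substituting into Q = 128: 4·L^(1/2)·(0.0625L)^(1/4) = 128.
Solving, L = 256 and K = 16.

L* = 256, K* = 16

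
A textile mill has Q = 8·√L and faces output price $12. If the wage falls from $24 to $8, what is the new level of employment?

From P·MP_L = w with MP_L = 4·L^(-1/2), the labor demand is L(w) = (48/w)^(2).
At w = 24: L = 4. At w = 8: L = 36.

L* = 36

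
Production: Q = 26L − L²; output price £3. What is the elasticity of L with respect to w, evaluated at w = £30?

ε = -0.625

From P·MP_L = w with MP_L = 26 − 2L, labor demand is L(w) = (26 − w/3)/2.
dL/dw = −1/(6) = -1/6.
At w = 30, L = 8, so ε = (dL/dw)·(w/L) = (-1/6)·(30/8) = -0.625.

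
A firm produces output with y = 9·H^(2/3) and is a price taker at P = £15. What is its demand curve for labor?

MP_H = (2/3)·9·H^(-1/3) = 6·H^(-1/3).
Setting P·MP_H = w: 90·H^(-1/3) = w.
Solving for H: H^(-1/3) = w/90, so H = (90/w)^(3).

H(w) = 729000/w³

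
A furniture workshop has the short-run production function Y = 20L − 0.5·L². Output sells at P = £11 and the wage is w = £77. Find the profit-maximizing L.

The marginal product of L is MP_L = 20 − L.
A price-taking firm hires until the value of the marginal product equals the wage: P·MP_L = w, so 11·(20 − L) = 77.
Then 20 − L = 7, giving L = 13.

L* = 13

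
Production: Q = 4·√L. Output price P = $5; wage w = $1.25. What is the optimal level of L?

L* = 64

MP_L = (1/2)·4·L^(-1/2) = 2·L^(-1/2).
Profit maximization for a price taker requires P·MP_L = w: 5·2·L^(-1/2) = 1.25.
So L^(-1/2) = 0.125, which gives L = 64.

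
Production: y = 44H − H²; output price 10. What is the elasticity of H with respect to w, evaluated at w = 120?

ε = -0.375

From P·MP_H = w with MP_H = 44 − 2H, labor demand is H(w) = (44 − w/10)/2.
dH/dw = −1/(20) = -0.05.
At w = 120, H = 16, so ε = (dH/dw)·(w/H) = (-0.05)·(120/16) = -0.375.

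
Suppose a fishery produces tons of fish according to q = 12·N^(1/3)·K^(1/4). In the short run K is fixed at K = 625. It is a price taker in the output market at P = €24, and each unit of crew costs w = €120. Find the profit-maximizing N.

With K = 625, MP_N = (1/3)·12·N^(-2/3)·625^(1/4) = 20·N^(-2/3).
Profit maximization for a price taker requires P·MP_N = w: 24·20·N^(-2/3) = 120.
So N^(-2/3) = 0.25, which gives N = 8.

N* = 8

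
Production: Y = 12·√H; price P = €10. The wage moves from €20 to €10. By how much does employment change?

ΔH = 27

From P·MP_H = w with MP_H = 6·H^(-1/2), the labor demand is H(w) = (60/w)^(2).
At w = 20: H = 9. At w = 10: H = 36.
ΔH = 36 − 9 = 27.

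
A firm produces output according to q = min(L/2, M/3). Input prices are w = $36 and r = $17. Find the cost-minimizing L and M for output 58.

With a fixed-proportions technology, the cost-minimizing bundle uses no slack in either input: L/2 = M/3 = q.
So L = 2·58 = 116 and M = 3·58 = 174.

L* = 116, M* = 174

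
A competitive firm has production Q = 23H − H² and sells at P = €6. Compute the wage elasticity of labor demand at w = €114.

ε = -4.75

From P·MP_H = w with MP_H = 23 − 2H, labor demand is H(w) = (23 − w/6)/2.
dH/dw = −1/(12) = -1/12.
At w = 114, H = 2, so ε = (dH/dw)·(w/H) = (-1/12)·(114/2) = -4.75.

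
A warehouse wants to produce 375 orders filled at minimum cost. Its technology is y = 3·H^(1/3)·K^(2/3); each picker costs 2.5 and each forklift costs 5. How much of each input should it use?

Cost minimization requires the marginal rate of technical substitution to equal the input-price ratio: MP_H/MP_K = w/r.
Here MP_H/MP_K = (1/3)·(K/H)/(2/3) = 0.5·(K/H). Setting this equal to 2.5/5 = 0.5 gives K = H.
Substituting into y = 375: 3·H^(1/3)·(H)^(2/3) = 375.
Solving, H = 125 and K = 125.

H* = 125, K* = 125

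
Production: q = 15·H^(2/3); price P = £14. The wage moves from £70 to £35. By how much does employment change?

ΔH = 56

From P·MP_H = w with MP_H = 10·H^(-1/3), the labor demand is H(w) = (140/w)^(3).
At w = 70: H = 8. At w = 35: H = 64.
ΔH = 64 − 8 = 56.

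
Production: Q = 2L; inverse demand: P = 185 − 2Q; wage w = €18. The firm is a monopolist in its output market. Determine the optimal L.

Marginal revenue from the inverse demand is MR = 185 − 4Q.
The marginal product is MP_L = 2.
A monopolist hires until marginal revenue product equals the wage: MR·MP_L = w.
(185 − 8L)·2 = 18, so L = 22.

L* = 22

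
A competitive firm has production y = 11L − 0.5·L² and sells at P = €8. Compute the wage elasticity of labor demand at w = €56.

From P·MP_L = w with MP_L = 11 − L, labor demand is L(w) = 11 − w/8.
dL/dw = −1/(8) = -0.125.
At w = 56, L = 4, so ε = (dL/dw)·(w/L) = (-0.125)·(56/4) = -1.75.

ε = -1.75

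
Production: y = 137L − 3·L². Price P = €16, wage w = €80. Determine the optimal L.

The marginal product of L is MP_L = 137 − 6L.
A price-taking firm hires until the value of the marginal product equals the wage: P·MP_L = w, so 16·(137 − 6L) = 80.
Then 137 − 6L = 5, giving L = 22.

L* = 22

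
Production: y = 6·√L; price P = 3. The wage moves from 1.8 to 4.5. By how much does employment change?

ΔL = -21

From P·MP_L = w with MP_L = 3·L^(-1/2), the labor demand is L(w) = (9/w)^(2).
At w = 1.8: L = 25. At w = 4.5: L = 4.
ΔL = 4 − 25 = -21.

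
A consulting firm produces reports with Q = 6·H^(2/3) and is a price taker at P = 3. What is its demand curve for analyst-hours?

H(w) = 1728/w³

MP_H = (2/3)·6·H^(-1/3) = 4·H^(-1/3).
Setting P·MP_H = w: 12·H^(-1/3) = w.
Solving for H: H^(-1/3) = w/12, so H = (12/w)^(3).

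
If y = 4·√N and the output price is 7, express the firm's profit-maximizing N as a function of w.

MP_N = (1/2)·4·N^(-1/2) = 2·N^(-1/2).
Setting P·MP_N = w: 14·N^(-1/2) = w.
Solving for N: N^(-1/2) = w/14, so N = (14/w)^(2).

N(w) = 196/w²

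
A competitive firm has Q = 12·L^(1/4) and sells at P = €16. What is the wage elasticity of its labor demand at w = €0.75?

ε = -4/3

MP_L = (1/4)·12·L^(-3/4), so P·MP_L = w gives 48·L^(-3/4) = w.
Solving, L(w) = (48/w)^(4/3). This is a constant-elasticity form: L ∝ w^(−4/3), so ε = −4/3.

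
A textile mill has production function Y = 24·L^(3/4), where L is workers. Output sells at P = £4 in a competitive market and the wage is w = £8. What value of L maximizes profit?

L* = 6561

MP_L = (3/4)·24·L^(-1/4) = 18·L^(-1/4).
Profit maximization for a price taker requires P·MP_L = w: 4·18·L^(-1/4) = 8.
So L^(-1/4) = 1/9, which gives L = 6561.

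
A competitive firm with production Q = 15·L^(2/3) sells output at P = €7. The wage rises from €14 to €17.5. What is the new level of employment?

L* = 64

From P·MP_L = w with MP_L = 10·L^(-1/3), the labor demand is L(w) = (70/w)^(3).
At w = 14: L = 125. At w = 17.5: L = 64.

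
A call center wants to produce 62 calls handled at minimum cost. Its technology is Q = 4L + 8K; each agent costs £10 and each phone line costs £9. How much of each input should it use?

L* = 0, K* = 7.75

The inputs are perfect substitutes, so the firm uses whichever has the lower cost per unit of output.
Cost per unit of output via L is w/4 = 2.5; via K it is r/8 = 1.125. K is cheaper.
Producing Q = 62 with K alone: L = 0, K = 7.75.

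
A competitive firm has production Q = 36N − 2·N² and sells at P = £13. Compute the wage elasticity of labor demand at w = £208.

From P·MP_N = w with MP_N = 36 − 4N, labor demand is N(w) = (36 − w/13)/4.
dN/dw = −1/(52) = -1/52.
At w = 208, N = 5, so ε = (dN/dw)·(w/N) = (-1/52)·(208/5) = -0.8.

ε = -0.8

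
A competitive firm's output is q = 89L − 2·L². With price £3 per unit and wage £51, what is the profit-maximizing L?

L* = 18

The marginal product of L is MP_L = 89 − 4L.
A price-taking firm hires until the value of the marginal product equals the wage: P·MP_L = w, so 3·(89 − 4L) = 51.
Then 89 − 4L = 17, giving L = 18.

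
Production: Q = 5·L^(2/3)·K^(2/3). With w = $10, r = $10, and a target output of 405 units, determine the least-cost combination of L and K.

Cost minimization requires the marginal rate of technical substitution to equal the input-price ratio: MP_L/MP_K = w/r.
Here MP_L/MP_K = (2/3)·(K/L)/(2/3) = (K/L). Setting this equal to 10/10 = 1 gives K = L.
Substituting into Q = 405: 5·L^(2/3)·(L)^(2/3) = 405.
Solving, L = 27 and K = 27.

L* = 27, K* = 27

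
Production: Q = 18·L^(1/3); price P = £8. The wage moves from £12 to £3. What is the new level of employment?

From P·MP_L = w with MP_L = 6·L^(-2/3), the labor demand is L(w) = (48/w)^(3/2).
At w = 12: L = 8. At w = 3: L = 64.

L* = 64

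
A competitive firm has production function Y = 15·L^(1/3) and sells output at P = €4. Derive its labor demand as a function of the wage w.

MP_L = (1/3)·15·L^(-2/3) = 5·L^(-2/3).
Setting P·MP_L = w: 20·L^(-2/3) = w.
Solving for L: L^(-2/3) = w/20, so L = (20/w)^(3/2).

L(w) = (20/w)^(3/2)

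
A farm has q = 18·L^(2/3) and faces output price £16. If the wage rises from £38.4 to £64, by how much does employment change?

From P·MP_L = w with MP_L = 12·L^(-1/3), the labor demand is L(w) = (192/w)^(3).
At w = 38.4: L = 125. At w = 64: L = 27.
ΔL = 27 − 125 = -98.

ΔL = -98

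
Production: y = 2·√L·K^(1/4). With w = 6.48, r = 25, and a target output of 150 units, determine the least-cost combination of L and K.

L* = 625, K* = 81

Cost minimization requires the marginal rate of technical substitution to equal the input-price ratio: MP_L/MP_K = w/r.
Here MP_L/MP_K = (1/2)·(K/L)/(1/4) = 2·(K/L). Setting this equal to 6.48/25 = 0.2592 gives K = 0.1296L.
Substituting into y = 150: 2·L^(1/2)·(0.1296L)^(1/4) = 150.
Solving, L = 625 and K = 81.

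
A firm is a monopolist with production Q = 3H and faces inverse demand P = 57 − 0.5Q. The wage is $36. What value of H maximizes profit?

H* = 15

Marginal revenue from the inverse demand is MR = 57 − Q.
The marginal product is MP_H = 3.
A monopolist hires until marginal revenue product equals the wage: MR·MP_H = w.
(57 − 3H)·3 = 36, so H = 15.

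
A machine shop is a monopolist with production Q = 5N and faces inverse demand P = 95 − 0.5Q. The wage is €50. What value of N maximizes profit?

Marginal revenue from the inverse demand is MR = 95 − Q.
The marginal product is MP_N = 5.
A monopolist hires until marginal revenue product equals the wage: MR·MP_N = w.
(95 − 5N)·5 = 50, so N = 17.

N* = 17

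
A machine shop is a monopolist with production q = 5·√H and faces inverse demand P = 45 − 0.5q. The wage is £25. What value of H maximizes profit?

H* = 9

Marginal revenue from the inverse demand is MR = 45 − q.
The marginal product is MP_H = 2.5·H^(-1/2).
A monopolist hires until marginal revenue product equals the wage: MR·MP_H = w.
At H, q = 5·√H. Substituting and solving: (45 − 5·√H)·2.5·H^(-1/2) = 25 gives H = 9.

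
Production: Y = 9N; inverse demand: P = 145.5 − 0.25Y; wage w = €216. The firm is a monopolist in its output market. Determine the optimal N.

Marginal revenue from the inverse demand is MR = 145.5 − 0.5Y.
The marginal product is MP_N = 9.
A monopolist hires until marginal revenue product equals the wage: MR·MP_N = w.
(145.5 − 4.5N)·9 = 216, so N = 27.

N* = 27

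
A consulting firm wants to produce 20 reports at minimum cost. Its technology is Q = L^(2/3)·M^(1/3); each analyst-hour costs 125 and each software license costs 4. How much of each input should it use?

Cost minimization requires the marginal rate of technical substitution to equal the input-price ratio: MP_L/MP_M = w/r.
Here MP_L/MP_M = (2/3)·(M/L)/(1/3) = 2·(M/L). Setting this equal to 125/4 = 31.25 gives M = 15.625L.
Substituting into Q = 20: L^(2/3)·(15.625L)^(1/3) = 20.
Solving, L = 8 and M = 125.

L* = 8, M* = 125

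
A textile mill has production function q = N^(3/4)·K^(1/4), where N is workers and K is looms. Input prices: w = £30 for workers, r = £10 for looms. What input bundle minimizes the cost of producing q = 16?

N* = 16, K* = 16

Cost minimization requires the marginal rate of technical substitution to equal the input-price ratio: MP_N/MP_K = w/r.
Here MP_N/MP_K = (3/4)·(K/N)/(1/4) = 3·(K/N). Setting this equal to 30/10 = 3 gives K = N.
Substituting into q = 16: N^(3/4)·(N)^(1/4) = 16.
Solving, N = 16 and K = 16.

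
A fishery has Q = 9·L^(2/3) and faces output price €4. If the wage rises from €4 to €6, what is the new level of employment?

From P·MP_L = w with MP_L = 6·L^(-1/3), the labor demand is L(w) = (24/w)^(3).
At w = 4: L = 216. At w = 6: L = 64.

L* = 64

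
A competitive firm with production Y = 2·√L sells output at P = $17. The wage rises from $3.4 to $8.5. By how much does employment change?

ΔL = -21

From P·MP_L = w with MP_L = L^(-1/2), the labor demand is L(w) = (17/w)^(2).
At w = 3.4: L = 25. At w = 8.5: L = 4.
ΔL = 4 − 25 = -21.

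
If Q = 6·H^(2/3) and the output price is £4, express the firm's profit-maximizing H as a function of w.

MP_H = (2/3)·6·H^(-1/3) = 4·H^(-1/3).
Setting P·MP_H = w: 16·H^(-1/3) = w.
Solving for H: H^(-1/3) = w/16, so H = (16/w)^(3).

H(w) = 4096/w³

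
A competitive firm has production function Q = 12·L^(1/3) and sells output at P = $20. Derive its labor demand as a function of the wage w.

L(w) = (80/w)^(3/2)

MP_L = (1/3)·12·L^(-2/3) = 4·L^(-2/3).
Setting P·MP_L = w: 80·L^(-2/3) = w.
Solving for L: L^(-2/3) = w/80, so L = (80/w)^(3/2).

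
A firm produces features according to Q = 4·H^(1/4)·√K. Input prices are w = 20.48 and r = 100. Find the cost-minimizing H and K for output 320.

H* = 625, K* = 256

Cost minimization requires the marginal rate of technical substitution to equal the input-price ratio: MP_H/MP_K = w/r.
Here MP_H/MP_K = (1/4)·(K/H)/(1/2) = 0.5·(K/H). Setting this equal to 20.48/100 = 0.2048 gives K = 0.4096H.
Substituting into Q = 320: 4·H^(1/4)·(0.4096H)^(1/2) = 320.
Solving, H = 625 and K = 256.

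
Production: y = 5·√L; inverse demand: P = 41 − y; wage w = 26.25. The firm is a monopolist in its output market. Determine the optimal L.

L* = 4

Marginal revenue from the inverse demand is MR = 41 − 2y.
The marginal product is MP_L = 2.5·L^(-1/2).
A monopolist hires until marginal revenue product equals the wage: MR·MP_L = w.
At L, y = 5·√L. Substituting and solving: (41 − 10·√L)·2.5·L^(-1/2) = 26.25 gives L = 4.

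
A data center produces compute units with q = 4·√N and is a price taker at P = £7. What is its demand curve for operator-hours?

N(w) = 196/w²

MP_N = (1/2)·4·N^(-1/2) = 2·N^(-1/2).
Setting P·MP_N = w: 14·N^(-1/2) = w.
Solving for N: N^(-1/2) = w/14, so N = (14/w)^(2).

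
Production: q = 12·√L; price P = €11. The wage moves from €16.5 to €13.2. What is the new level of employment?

L* = 25

From P·MP_L = w with MP_L = 6·L^(-1/2), the labor demand is L(w) = (66/w)^(2).
At w = 16.5: L = 16. At w = 13.2: L = 25.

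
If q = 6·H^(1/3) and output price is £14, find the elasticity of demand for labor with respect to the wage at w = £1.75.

ε = -1.5

MP_H = (1/3)·6·H^(-2/3), so P·MP_H = w gives 28·H^(-2/3) = w.
Solving, H(w) = (28/w)^(3/2). This is a constant-elasticity form: H ∝ w^(−3/2), so ε = −3/2.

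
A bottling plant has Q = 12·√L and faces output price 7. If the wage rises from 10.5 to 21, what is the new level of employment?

L* = 4

From P·MP_L = w with MP_L = 6·L^(-1/2), the labor demand is L(w) = (42/w)^(2).
At w = 10.5: L = 16. At w = 21: L = 4.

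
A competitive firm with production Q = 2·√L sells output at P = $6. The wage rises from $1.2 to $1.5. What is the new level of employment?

L* = 16

From P·MP_L = w with MP_L = L^(-1/2), the labor demand is L(w) = (6/w)^(2).
At w = 1.2: L = 25. At w = 1.5: L = 16.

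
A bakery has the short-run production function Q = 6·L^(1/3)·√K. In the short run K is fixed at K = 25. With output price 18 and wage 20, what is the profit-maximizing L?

With K = 25, MP_L = (1/3)·6·L^(-2/3)·25^(1/2) = 10·L^(-2/3).
Profit maximization for a price taker requires P·MP_L = w: 18·10·L^(-2/3) = 20.
So L^(-2/3) = 1/9, which gives L = 27.

L* = 27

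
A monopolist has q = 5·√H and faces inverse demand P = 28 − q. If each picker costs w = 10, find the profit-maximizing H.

H* = 4

Marginal revenue from the inverse demand is MR = 28 − 2q.
The marginal product is MP_H = 2.5·H^(-1/2).
A monopolist hires until marginal revenue product equals the wage: MR·MP_H = w.
At H, q = 5·√H. Substituting and solving: (28 − 10·√H)·2.5·H^(-1/2) = 10 gives H = 4.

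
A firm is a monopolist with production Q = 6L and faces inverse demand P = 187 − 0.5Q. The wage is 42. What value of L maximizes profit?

L* = 30

Marginal revenue from the inverse demand is MR = 187 − Q.
The marginal product is MP_L = 6.
A monopolist hires until marginal revenue product equals the wage: MR·MP_L = w.
(187 − 6L)·6 = 42, so L = 30.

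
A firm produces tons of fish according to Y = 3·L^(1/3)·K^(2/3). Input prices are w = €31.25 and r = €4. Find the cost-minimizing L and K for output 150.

Cost minimization requires the marginal rate of technical substitution to equal the input-price ratio: MP_L/MP_K = w/r.
Here MP_L/MP_K = (1/3)·(K/L)/(2/3) = 0.5·(K/L). Setting this equal to 31.25/4 = 7.8125 gives K = 15.625L.
Substituting into Y = 150: 3·L^(1/3)·(15.625L)^(2/3) = 150.
Solving, L = 8 and K = 125.

L* = 8, K* = 125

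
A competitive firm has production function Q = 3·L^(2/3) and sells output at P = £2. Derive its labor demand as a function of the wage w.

L(w) = 64/w³

MP_L = (2/3)·3·L^(-1/3) = 2·L^(-1/3).
Setting P·MP_L = w: 4·L^(-1/3) = w.
Solving for L: L^(-1/3) = w/4, so L = (4/w)^(3).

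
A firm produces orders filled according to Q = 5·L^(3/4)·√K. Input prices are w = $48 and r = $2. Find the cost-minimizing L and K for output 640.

L* = 16, K* = 256

Cost minimization requires the marginal rate of technical substitution to equal the input-price ratio: MP_L/MP_K = w/r.
Here MP_L/MP_K = (3/4)·(K/L)/(1/2) = 1.5·(K/L). Setting this equal to 48/2 = 24 gives K = 16L.
Substituting into Q = 640: 5·L^(3/4)·(16L)^(1/2) = 640.
Solving, L = 16 and K = 256.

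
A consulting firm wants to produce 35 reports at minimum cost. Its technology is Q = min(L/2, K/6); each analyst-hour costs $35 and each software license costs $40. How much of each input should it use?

L* = 70, K* = 210

With a fixed-proportions technology, the cost-minimizing bundle uses no slack in either input: L/2 = K/6 = Q.
So L = 2·35 = 70 and K = 6·35 = 210.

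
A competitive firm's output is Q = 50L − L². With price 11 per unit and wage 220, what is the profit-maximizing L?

The marginal product of L is MP_L = 50 − 2L.
A price-taking firm hires until the value of the marginal product equals the wage: P·MP_L = w, so 11·(50 − 2L) = 220.
Then 50 − 2L = 20, giving L = 15.

L* = 15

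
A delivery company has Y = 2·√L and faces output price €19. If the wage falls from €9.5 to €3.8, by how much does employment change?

From P·MP_L = w with MP_L = L^(-1/2), the labor demand is L(w) = (19/w)^(2).
At w = 9.5: L = 4. At w = 3.8: L = 25.
ΔL = 25 − 4 = 21.

ΔL = 21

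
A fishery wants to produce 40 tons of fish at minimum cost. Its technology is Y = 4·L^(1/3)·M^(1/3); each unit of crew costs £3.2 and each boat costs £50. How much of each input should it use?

Cost minimization requires the marginal rate of technical substitution to equal the input-price ratio: MP_L/MP_M = w/r.
Here MP_L/MP_M = (1/3)·(M/L)/(1/3) = (M/L). Setting this equal to 3.2/50 = 0.064 gives M = 0.064L.
Substituting into Y = 40: 4·L^(1/3)·(0.064L)^(1/3) = 40.
Solving, L = 125 and M = 8.

L* = 125, M* = 8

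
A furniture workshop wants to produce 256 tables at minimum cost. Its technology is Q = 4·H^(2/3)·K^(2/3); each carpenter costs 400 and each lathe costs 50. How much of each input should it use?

Cost minimization requires the marginal rate of technical substitution to equal the input-price ratio: MP_H/MP_K = w/r.
Here MP_H/MP_K = (2/3)·(K/H)/(2/3) = (K/H). Setting this equal to 400/50 = 8 gives K = 8H.
Substituting into Q = 256: 4·H^(2/3)·(8H)^(2/3) = 256.
Solving, H = 8 and K = 64.

H* = 8, K* = 64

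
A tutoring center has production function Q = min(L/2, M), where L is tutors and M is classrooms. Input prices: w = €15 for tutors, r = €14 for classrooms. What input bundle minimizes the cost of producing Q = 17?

L* = 34, M* = 17

With a fixed-proportions technology, the cost-minimizing bundle uses no slack in either input: L/2 = M = Q.
So L = 2·17 = 34 and M = 17.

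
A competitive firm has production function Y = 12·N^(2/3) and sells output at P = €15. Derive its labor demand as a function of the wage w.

N(w) = 1728000/w³

MP_N = (2/3)·12·N^(-1/3) = 8·N^(-1/3).
Setting P·MP_N = w: 120·N^(-1/3) = w.
Solving for N: N^(-1/3) = w/120, so N = (120/w)^(3).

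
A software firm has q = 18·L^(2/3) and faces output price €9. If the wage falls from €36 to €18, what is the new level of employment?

From P·MP_L = w with MP_L = 12·L^(-1/3), the labor demand is L(w) = (108/w)^(3).
At w = 36: L = 27. At w = 18: L = 216.

L* = 216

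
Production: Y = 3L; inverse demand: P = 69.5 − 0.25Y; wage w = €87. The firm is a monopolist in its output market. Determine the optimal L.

Marginal revenue from the inverse demand is MR = 69.5 − 0.5Y.
The marginal product is MP_L = 3.
A monopolist hires until marginal revenue product equals the wage: MR·MP_L = w.
(69.5 − 1.5L)·3 = 87, so L = 27.

L* = 27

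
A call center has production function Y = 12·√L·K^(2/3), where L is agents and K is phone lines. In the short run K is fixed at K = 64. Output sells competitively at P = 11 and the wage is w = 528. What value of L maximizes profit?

L* = 4

With K = 64, MP_L = (1/2)·12·L^(-1/2)·64^(2/3) = 96·L^(-1/2).
Profit maximization for a price taker requires P·MP_L = w: 11·96·L^(-1/2) = 528.
So L^(-1/2) = 0.5, which gives L = 4.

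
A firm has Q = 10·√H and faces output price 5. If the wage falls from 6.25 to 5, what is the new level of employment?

From P·MP_H = w with MP_H = 5·H^(-1/2), the labor demand is H(w) = (25/w)^(2).
At w = 6.25: H = 16. At w = 5: H = 25.

H* = 25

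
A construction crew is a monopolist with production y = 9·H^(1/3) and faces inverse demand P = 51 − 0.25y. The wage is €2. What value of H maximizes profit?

H* = 216

Marginal revenue from the inverse demand is MR = 51 − 0.5y.
The marginal product is MP_H = 3·H^(-2/3).
A monopolist hires until marginal revenue product equals the wage: MR·MP_H = w.
At H, y = 9·H^(1/3). Substituting and solving: (51 − 4.5·H^(1/3))·3·H^(-2/3) = 2 gives H = 216.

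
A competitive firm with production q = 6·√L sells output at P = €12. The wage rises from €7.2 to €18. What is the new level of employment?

From P·MP_L = w with MP_L = 3·L^(-1/2), the labor demand is L(w) = (36/w)^(2).
At w = 7.2: L = 25. At w = 18: L = 4.

L* = 4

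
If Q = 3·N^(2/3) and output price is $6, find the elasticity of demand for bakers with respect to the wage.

MP_N = (2/3)·3·N^(-1/3), so P·MP_N = w gives 12·N^(-1/3) = w.
Solving, N(w) = (12/w)^(3). This is a constant-elasticity form: N ∝ w^(−3), so ε = −3.

ε = -3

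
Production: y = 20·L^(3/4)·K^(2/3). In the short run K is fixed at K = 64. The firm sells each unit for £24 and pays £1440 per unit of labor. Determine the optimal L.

L* = 256

With K = 64, MP_L = (3/4)·20·L^(-1/4)·64^(2/3) = 240·L^(-1/4).
Profit maximization for a price taker requires P·MP_L = w: 24·240·L^(-1/4) = 1440.
So L^(-1/4) = 0.25, which gives L = 256.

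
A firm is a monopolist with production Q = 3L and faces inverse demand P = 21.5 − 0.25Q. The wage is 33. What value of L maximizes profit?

L* = 7

Marginal revenue from the inverse demand is MR = 21.5 − 0.5Q.
The marginal product is MP_L = 3.
A monopolist hires until marginal revenue product equals the wage: MR·MP_L = w.
(21.5 − 1.5L)·3 = 33, so L = 7.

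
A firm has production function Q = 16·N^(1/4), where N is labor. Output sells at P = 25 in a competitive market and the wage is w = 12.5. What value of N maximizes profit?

N* = 16

MP_N = (1/4)·16·N^(-3/4) = 4·N^(-3/4).
Profit maximization for a price taker requires P·MP_N = w: 25·4·N^(-3/4) = 12.5.
So N^(-3/4) = 0.125, which gives N = 16.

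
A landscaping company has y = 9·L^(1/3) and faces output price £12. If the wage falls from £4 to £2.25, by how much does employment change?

ΔL = 37

From P·MP_L = w with MP_L = 3·L^(-2/3), the labor demand is L(w) = (36/w)^(3/2).
At w = 4: L = 27. At w = 2.25: L = 64.
ΔL = 64 − 27 = 37.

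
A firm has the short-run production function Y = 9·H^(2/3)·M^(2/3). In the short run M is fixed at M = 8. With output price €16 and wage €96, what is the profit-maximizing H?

H* = 64

With M = 8, MP_H = (2/3)·9·H^(-1/3)·8^(2/3) = 24·H^(-1/3).
Profit maximization for a price taker requires P·MP_H = w: 16·24·H^(-1/3) = 96.
So H^(-1/3) = 0.25, which gives H = 64.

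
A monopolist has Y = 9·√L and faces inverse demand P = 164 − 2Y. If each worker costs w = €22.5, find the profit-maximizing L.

Marginal revenue from the inverse demand is MR = 164 − 4Y.
The marginal product is MP_L = 4.5·L^(-1/2).
A monopolist hires until marginal revenue product equals the wage: MR·MP_L = w.
At L, Y = 9·√L. Substituting and solving: (164 − 36·√L)·4.5·L^(-1/2) = 22.5 gives L = 16.

L* = 16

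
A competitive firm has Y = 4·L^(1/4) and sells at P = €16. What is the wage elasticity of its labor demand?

MP_L = (1/4)·4·L^(-3/4), so P·MP_L = w gives 16·L^(-3/4) = w.
Solving, L(w) = (16/w)^(4/3). This is a constant-elasticity form: L ∝ w^(−4/3), so ε = −4/3.

ε = -4/3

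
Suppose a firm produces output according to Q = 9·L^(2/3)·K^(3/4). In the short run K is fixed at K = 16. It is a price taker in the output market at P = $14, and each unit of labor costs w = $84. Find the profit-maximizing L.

With K = 16, MP_L = (2/3)·9·L^(-1/3)·16^(3/4) = 48·L^(-1/3).
Profit maximization for a price taker requires P·MP_L = w: 14·48·L^(-1/3) = 84.
So L^(-1/3) = 0.125, which gives L = 512.

L* = 512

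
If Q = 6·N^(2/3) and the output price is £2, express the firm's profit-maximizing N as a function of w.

MP_N = (2/3)·6·N^(-1/3) = 4·N^(-1/3).
Setting P·MP_N = w: 8·N^(-1/3) = w.
Solving for N: N^(-1/3) = w/8, so N = (8/w)^(3).

N(w) = 512/w³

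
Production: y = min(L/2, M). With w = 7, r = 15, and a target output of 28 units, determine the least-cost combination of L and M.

L* = 56, M* = 28

With a fixed-proportions technology, the cost-minimizing bundle uses no slack in either input: L/2 = M = y.
So L = 2·28 = 56 and M = 28.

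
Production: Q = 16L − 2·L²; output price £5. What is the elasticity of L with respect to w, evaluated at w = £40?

From P·MP_L = w with MP_L = 16 − 4L, labor demand is L(w) = (16 − w/5)/4.
dL/dw = −1/(20) = -0.05.
At w = 40, L = 2, so ε = (dL/dw)·(w/L) = (-0.05)·(40/2) = -1.

ε = -1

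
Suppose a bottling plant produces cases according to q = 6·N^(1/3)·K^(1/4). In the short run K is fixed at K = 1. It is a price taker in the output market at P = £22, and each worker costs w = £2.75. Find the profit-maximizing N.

With K = 1, MP_N = (1/3)·6·N^(-2/3)·1^(1/4) = 2·N^(-2/3).
Profit maximization for a price taker requires P·MP_N = w: 22·2·N^(-2/3) = 2.75.
So N^(-2/3) = 0.0625, which gives N = 64.

N* = 64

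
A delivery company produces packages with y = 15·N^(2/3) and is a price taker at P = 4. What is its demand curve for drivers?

N(w) = 64000/w³

MP_N = (2/3)·15·N^(-1/3) = 10·N^(-1/3).
Setting P·MP_N = w: 40·N^(-1/3) = w.
Solving for N: N^(-1/3) = w/40, so N = (40/w)^(3).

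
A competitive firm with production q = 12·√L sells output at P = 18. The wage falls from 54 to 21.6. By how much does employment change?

ΔL = 21

From P·MP_L = w with MP_L = 6·L^(-1/2), the labor demand is L(w) = (108/w)^(2).
At w = 54: L = 4. At w = 21.6: L = 25.
ΔL = 25 − 4 = 21.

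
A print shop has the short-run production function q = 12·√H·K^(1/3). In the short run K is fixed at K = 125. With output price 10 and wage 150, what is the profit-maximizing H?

H* = 4

With K = 125, MP_H = (1/2)·12·H^(-1/2)·125^(1/3) = 30·H^(-1/2).
Profit maximization for a price taker requires P·MP_H = w: 10·30·H^(-1/2) = 150.
So H^(-1/2) = 0.5, which gives H = 4.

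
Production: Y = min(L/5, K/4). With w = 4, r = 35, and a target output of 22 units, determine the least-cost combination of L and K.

With a fixed-proportions technology, the cost-minimizing bundle uses no slack in either input: L/5 = K/4 = Y.
So L = 5·22 = 110 and K = 4·22 = 88.

L* = 110, K* = 88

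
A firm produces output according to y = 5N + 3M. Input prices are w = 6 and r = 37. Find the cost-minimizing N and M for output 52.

N* = 10.4, M* = 0

The inputs are perfect substitutes, so the firm uses whichever has the lower cost per unit of output.
Cost per unit of output via N is w/5 = 1.2; via M it is r/3 = 37/3. N is cheaper.
Producing y = 52 with N alone: N = 10.4, M = 0.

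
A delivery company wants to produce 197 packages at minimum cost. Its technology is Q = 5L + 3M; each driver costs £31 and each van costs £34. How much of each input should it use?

L* = 39.4, M* = 0

The inputs are perfect substitutes, so the firm uses whichever has the lower cost per unit of output.
Cost per unit of output via L is w/5 = 6.2; via M it is r/3 = 34/3. L is cheaper.
Producing Q = 197 with L alone: L = 39.4, M = 0.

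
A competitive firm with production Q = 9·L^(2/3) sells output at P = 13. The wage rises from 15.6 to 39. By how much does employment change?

ΔL = -117

From P·MP_L = w with MP_L = 6·L^(-1/3), the labor demand is L(w) = (78/w)^(3).
At w = 15.6: L = 125. At w = 39: L = 8.
ΔL = 8 − 125 = -117.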